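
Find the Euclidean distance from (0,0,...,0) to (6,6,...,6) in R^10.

||(6,6,...,6)|| = √(10)·6 ≈ 18.9737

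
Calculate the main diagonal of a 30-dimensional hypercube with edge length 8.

||(8,8,...,8)|| = √(30)·8 ≈ 43.8178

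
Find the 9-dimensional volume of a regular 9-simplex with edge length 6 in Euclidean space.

V = (6^9 / 9!) · √((9+1) / 2^9) ≈ 3.88118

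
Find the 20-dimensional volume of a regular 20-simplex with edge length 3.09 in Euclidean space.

V_20 = √(21) · 3.09^20 / (20! · 2^(20/2)) ≈ 1.15839e-11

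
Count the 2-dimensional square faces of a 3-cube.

f_2(3-cube) = (3 choose 2) · 2^1 = 6.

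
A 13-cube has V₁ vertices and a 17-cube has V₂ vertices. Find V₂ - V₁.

V₁ = 2^13 = 8192. V₂ = 2^17 = 131072. V₂ - V₁ = 122880.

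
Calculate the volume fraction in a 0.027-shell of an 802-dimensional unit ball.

1 - (1-0.027)^802 ≈ 1 - 2.928e-10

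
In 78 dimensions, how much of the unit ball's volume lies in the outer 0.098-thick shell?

Shell fraction = 1 - (1-0.098)^78 ≈ 0.999679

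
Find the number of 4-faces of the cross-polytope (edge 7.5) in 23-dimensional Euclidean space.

Each 4-face is the convex hull of 5 vertices, one chosen as ±e_i from each of 5 distinct axes: 2^5·C(23,5) = 1076768.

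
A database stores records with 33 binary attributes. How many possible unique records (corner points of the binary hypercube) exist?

Number of vertices = 2^33 = 8589934592.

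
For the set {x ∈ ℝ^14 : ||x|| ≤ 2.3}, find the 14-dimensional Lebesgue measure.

V_14(2.3) = π^(14/2) · (2.3)^14 / Γ(14/2 + 1) ≈ 69471.8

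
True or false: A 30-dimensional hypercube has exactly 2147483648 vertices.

False. The 30-cube has 2^30 = 1073741824 vertices.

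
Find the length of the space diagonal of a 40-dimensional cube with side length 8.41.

The space diagonal of an n-cube of side s is s√n. Here 8.41·√40 ≈ 53.1895.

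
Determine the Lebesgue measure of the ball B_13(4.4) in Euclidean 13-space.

Volume = π^{13/2}·(4.4)^13/Γ(15/2) ≈ 2.10973e+08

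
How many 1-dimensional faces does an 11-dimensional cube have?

f_1(11-cube) = (11 choose 1) · 2^10 = 11264.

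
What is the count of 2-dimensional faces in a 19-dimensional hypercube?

Number of 2-faces = C(19,2) · 2^(19-2) = 171 · 131072 = 22413312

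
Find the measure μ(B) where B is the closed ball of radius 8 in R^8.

V_8(8) = π^(8/2) · (8)^8 / Γ(8/2 + 1) = 2097152·π^4/3 ≈ 6.80939e+07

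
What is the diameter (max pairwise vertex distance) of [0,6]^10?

Diagonal = √10 · 6 ≈ 18.9737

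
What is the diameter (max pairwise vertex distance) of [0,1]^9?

Diagonal = √9 · 1 = 3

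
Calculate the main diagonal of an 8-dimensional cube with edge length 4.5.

The space diagonal of an n-cube of side s is s√n. Here 4.5·√8 ≈ 12.7279.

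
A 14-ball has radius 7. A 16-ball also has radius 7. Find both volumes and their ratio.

V_14(7) ≈ 4.06435e+11. V_16(7) ≈ 7.82073e+12. Ratio V_14/V_16 ≈ 0.05197.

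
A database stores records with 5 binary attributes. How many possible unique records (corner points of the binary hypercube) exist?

An n-cube has 2^n vertices; for n = 5 that is 2^5 = 32.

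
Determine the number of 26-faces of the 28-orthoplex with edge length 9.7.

Each 26-face is the convex hull of 27 vertices, one chosen as ±e_i from each of 27 distinct axes: 2^27·C(28,27) = 3758096384.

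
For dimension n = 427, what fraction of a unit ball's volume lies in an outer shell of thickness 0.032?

1 - (1-0.032)^427 ≈ 0.9999990694 ≈ 99.999907%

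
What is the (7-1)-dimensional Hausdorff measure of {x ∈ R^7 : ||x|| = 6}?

S_7(6) = 2·π^(7/2)·(6)^6 / Γ(7/2) = 248832·π^3/5 ≈ 1.54307e+06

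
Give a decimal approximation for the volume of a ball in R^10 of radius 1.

V_10(1) = π^(10/2) · (1)^10 / Γ(10/2 + 1) = π^5/120 ≈ 2.55016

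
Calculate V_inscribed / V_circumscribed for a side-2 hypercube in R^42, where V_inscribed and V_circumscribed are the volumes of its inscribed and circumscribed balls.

V_in / V_out = (r_in/r_out)^42 = (1/√42)^42 = 42^(-42/2) ≈ 8.1614e-35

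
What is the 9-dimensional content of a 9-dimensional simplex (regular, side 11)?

V_9 = √(10) · 11^9 / (9! · 2^(9/2)) ≈ 908.105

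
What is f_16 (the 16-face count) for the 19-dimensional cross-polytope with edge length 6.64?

f_16(19-orthoplex) = 2^17 · (19 choose 17) = 22413312.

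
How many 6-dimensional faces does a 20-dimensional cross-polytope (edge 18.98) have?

An n-cross-polytope has 2^(k+1)·C(n,k+1) k-faces. Here 2^7·C(20,7) = 128·77520 = 9922560.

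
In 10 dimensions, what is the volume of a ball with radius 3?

V_10(3) = π^(10/2) · (3)^10 / Γ(10/2 + 1) = 19683·π^5/40 ≈ 150585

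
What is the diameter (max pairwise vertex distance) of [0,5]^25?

Diagonal = √25 · 5 = 25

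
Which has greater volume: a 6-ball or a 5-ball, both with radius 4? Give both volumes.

V_6(4) ≈ 21167. V_5(4) ≈ 5390.12. The 6-ball is larger.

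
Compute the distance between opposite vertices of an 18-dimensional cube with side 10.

Diagonal = √18 · 10 ≈ 42.4264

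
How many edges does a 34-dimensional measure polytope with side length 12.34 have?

Number of 1-faces = C(34,1)·2^(34-1) = 34·8589934592 = 292057776128.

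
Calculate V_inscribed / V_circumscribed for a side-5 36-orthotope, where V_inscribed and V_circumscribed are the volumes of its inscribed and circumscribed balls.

The radii are 5/2 and 5√36/2, so the volume ratio is (1/√36)^36 = 36^{-36/2} ≈ 9.69516e-29.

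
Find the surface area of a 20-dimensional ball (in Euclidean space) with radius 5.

The surface area of an n-ball is 2π^(n/2) r^(n-1) / Γ(n/2). For n=20, r=5: 3814697265625·π^10/36288 ≈ 9.84455e+12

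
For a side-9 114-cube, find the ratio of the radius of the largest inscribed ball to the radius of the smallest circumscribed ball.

r_in / r_out = (9/2) / (9√114/2) = 1/√114 ≈ 0.0936586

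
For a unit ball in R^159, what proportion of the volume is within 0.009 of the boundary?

V(inner)/V(outer) = ((1-0.009)/1)^159 ≈ 0.2375, so the shell fraction is 0.762474.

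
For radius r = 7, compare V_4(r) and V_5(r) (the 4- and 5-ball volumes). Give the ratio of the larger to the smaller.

V_4(7) ≈ 11848.5, V_5(7) ≈ 88468.5. The 5-ball is larger by a factor of 7.467.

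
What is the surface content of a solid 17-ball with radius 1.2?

S_17(1.2) = 2·π^(17/2)·(1.2)^16 / Γ(17/2) ≈ 44.3108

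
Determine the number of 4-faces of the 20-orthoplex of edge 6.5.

f_4(20-orthoplex) = 2^5 · (20 choose 5) = 496128.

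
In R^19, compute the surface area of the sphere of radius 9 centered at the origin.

S = n·V_n(r)/r = 19·V_19(9)/9 (volume-to-surface relation), giving 1897492673384285184·π^9/425425 ≈ 1.32955e+17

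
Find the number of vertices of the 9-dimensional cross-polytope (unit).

The 9-dimensional cross-polytope has 2n = 2·9 = 18 vertices.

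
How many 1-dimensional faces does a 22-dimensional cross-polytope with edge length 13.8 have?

Number of 1-faces = 2^(1+1) · C(22,1+1) = 4 · 231 = 924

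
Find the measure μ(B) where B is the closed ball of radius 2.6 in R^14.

The n-ball volume is π^(n/2)·r^n/Γ(n/2+1). With n=14, r=2.6: V ≈ 386585.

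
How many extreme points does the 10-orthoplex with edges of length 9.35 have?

Number of vertices = 2n = 20.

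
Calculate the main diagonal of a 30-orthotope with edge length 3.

||(3,3,...,3)|| = √(30)·3 ≈ 16.4317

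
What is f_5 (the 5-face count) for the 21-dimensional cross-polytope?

Each 5-face is the convex hull of 6 vertices, one chosen as ±e_i from each of 6 distinct axes: 2^6·C(21,6) = 3472896.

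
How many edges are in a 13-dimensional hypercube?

Number of 1-faces = C(13,1) · 2^(13-1) = 13 · 4096 = 53248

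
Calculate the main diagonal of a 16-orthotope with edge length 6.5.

Diagonal = √16 · 6.5 = 26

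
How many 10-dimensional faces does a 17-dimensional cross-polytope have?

f_10(17-orthoplex) = 2^11 · (17 choose 11) = 25346048.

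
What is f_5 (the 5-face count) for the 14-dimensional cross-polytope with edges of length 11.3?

Each 5-face is the convex hull of 6 vertices, one chosen as ±e_i from each of 6 distinct axes: 2^6·C(14,6) = 192192.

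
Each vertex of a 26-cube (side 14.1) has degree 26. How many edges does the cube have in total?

Each of the 2^26 = 67108864 vertices has degree 26; total edges = 26·2^26/2 = 872415232.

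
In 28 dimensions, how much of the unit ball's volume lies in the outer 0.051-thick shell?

Shell fraction = 1 - (1-0.051)^28 ≈ 0.769084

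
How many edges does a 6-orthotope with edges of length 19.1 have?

Each of the 2^6 = 64 vertices has degree 6; total edges = 6·2^6/2 = 192.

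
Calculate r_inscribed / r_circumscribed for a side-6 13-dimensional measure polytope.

r_in = 6/2 (half the side); r_out = 6√13/2 (half the diagonal). Ratio = 1/√13 ≈ 0.27735.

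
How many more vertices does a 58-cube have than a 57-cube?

The 58-cube has 2^58 = 288230376151711744 vertices. The 57-cube has 2^57 = 144115188075855872 vertices. Difference: 288230376151711744 - 144115188075855872 = 144115188075855872.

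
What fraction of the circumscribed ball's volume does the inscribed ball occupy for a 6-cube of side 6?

V_in / V_out = (r_in/r_out)^6 = (1/√6)^6 = 6^(-6/2) ≈ 0.00462963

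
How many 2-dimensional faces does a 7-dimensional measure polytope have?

f_2(7-cube) = (7 choose 2) · 2^5 = 672.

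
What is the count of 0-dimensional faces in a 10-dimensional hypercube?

f_0(10-cube) = (10 choose 0) · 2^10 = 1024.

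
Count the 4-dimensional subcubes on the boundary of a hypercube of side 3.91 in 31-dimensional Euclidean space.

An n-cube has C(n,k)·2^(n-k) k-faces. Here C(31,4)·2^27 = 31465·134217728 = 4223160811520.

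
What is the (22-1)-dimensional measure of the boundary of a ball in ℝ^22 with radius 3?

|∂B_22(3)| = 129140163·π^11/22400 ≈ 1.69614e+09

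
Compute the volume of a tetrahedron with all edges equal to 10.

Volume = (√2/12) · 10³ = 117.851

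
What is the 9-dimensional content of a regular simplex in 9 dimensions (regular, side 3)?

For a regular n-simplex with edge a, V = (a^n / n!)·√((n+1)/2^n). With a=3, n=9: V ≈ 0.00758042.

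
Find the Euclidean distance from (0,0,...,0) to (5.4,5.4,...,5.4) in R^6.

d = √(5.4² + 5.4² + ... + 5.4²) [6 terms] = √(6·5.4²) = 5.4√6 ≈ 13.2272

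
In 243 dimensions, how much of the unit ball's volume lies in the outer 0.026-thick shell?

V(inner)/V(outer) = ((1-0.026)/1)^243 ≈ 0.001659, so the shell fraction is 0.998341.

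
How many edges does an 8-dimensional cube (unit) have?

The 8-cube has n·2^(n-1) = 8·2^7 = 8·128 = 1024 edges.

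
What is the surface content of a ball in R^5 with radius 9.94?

S = n·V_n(r)/r = 5·V_5(9.94)/9.94 (volume-to-surface relation), giving 256930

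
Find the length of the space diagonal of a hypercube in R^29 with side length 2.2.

d = √(2.2² + 2.2² + ... + 2.2²) [29 terms] = √(29·2.2²) = 2.2√29 ≈ 11.8474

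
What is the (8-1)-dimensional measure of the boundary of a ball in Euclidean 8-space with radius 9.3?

S_8(9.3) = 2·π^(8/2)·(9.3)^7 / Γ(8/2) ≈ 1.9537e+08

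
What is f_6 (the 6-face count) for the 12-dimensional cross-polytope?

An n-cross-polytope has 2^(k+1)·C(n,k+1) k-faces. Here 2^7·C(12,7) = 128·792 = 101376.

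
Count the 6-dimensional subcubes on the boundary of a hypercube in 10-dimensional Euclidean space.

An n-cube has C(n,k)·2^(n-k) k-faces. Here C(10,6)·2^4 = 210·16 = 3360.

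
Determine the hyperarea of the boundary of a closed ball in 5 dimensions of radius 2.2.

|∂B_5(2.2)| ≈ 616.537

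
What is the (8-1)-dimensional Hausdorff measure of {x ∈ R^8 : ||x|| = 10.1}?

S_8(10.1) = 2·π^(8/2)·(10.1)^7 / Γ(8/2) ≈ 3.48119e+08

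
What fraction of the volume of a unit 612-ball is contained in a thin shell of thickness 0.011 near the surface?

1 - (1-0.011)^612 ≈ 0.998852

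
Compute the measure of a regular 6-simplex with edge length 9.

Volume = 9^6 · √(7/2^6) / 6! ≈ 244.108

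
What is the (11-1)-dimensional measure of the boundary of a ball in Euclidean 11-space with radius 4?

S_11(4) = 2·π^(11/2)·(4)^10 / Γ(11/2) = 67108864·π^5/945 ≈ 2.17319e+07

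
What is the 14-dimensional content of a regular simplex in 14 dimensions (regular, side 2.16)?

For a regular n-simplex with edge a, V = (a^n / n!)·√((n+1)/2^n). With a=2.16, n=14: V ≈ 1.67024e-08.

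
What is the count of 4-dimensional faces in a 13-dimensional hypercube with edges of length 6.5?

f_4(13-cube) = (13 choose 4) · 2^9 = 366080.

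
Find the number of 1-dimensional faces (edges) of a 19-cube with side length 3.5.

Each of the 2^19 = 524288 vertices has degree 19; total edges = 19·2^19/2 = 4980736.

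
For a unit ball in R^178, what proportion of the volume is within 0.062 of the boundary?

Shell fraction = 1 - (1-0.062)^178 ≈ 0.999989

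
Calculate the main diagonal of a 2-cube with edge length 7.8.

Diagonal = √2 · 7.8 ≈ 11.0309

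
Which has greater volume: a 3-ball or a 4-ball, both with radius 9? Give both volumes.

V_3(9.0) ≈ 3053.63. V_4(9.0) ≈ 32377.2. The 4-ball is larger.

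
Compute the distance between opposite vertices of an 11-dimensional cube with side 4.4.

||(4.4,4.4,...,4.4)|| = √(11)·4.4 ≈ 14.5931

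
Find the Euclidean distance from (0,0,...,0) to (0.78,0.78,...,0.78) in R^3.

The space diagonal of an n-cube of side s is s√n. Here 0.78·√3 ≈ 1.351.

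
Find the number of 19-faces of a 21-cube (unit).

Number of 19-faces = C(21,19) · 2^(21-19) = 210 · 4 = 840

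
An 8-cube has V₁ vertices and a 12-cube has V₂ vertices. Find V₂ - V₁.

V₁ = 2^8 = 256. V₂ = 2^12 = 4096. V₂ - V₁ = 3840.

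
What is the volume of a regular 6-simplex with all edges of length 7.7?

V = (7.7^6 / 6!) · √((6+1) / 2^6) ≈ 95.735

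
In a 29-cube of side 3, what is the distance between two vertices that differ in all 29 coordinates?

||(3,3,...,3)|| = √(29)·3 ≈ 16.1555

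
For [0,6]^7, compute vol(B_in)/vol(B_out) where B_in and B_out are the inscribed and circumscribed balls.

V_in / V_out = (r_in/r_out)^7 = (1/√7)^7 = 7^(-7/2) ≈ 0.00110194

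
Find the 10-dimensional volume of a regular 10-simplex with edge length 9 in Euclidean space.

For a regular n-simplex with edge a, V = (a^n / n!)·√((n+1)/2^n). With a=9, n=10: V ≈ 99.5883.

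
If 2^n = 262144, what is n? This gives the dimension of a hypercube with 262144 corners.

n = log_2(262144) = 18.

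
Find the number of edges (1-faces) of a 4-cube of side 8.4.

f_1(4-cube) = (4 choose 1) · 2^3 = 32.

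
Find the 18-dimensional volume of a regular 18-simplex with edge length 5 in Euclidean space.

V_18 = √(19) · 5^18 / (18! · 2^(18/2)) ≈ 5.07254e-06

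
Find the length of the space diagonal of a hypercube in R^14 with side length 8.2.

d = √(8.2² + 8.2² + ... + 8.2²) [14 terms] = √(14·8.2²) = 8.2√14 ≈ 30.6816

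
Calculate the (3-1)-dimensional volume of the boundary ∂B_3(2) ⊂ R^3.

S_3(2) = 2·π^(3/2)·(2)^2 / Γ(3/2) = 4πr² = 4π·(2)² ≈ 50.2655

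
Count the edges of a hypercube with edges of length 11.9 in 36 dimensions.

An n-cube has n·2^(n-1) edges. With n = 36: 36·34359738368 = 1236950581248.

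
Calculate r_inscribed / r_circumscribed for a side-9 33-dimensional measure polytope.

r_in / r_out = (9/2) / (9√33/2) = 1/√33 ≈ 0.174078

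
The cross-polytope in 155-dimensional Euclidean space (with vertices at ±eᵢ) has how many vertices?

An n-cross-polytope has 2n vertices; here n = 155, giving 310.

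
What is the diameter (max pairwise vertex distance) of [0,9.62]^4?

The space diagonal of an n-cube of side s is s√n. Here 9.62·√4 = 19.24.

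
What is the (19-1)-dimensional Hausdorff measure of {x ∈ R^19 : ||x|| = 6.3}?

S = n·V_n(r)/r = 19·V_19(6.3)/6.3 (volume-to-surface relation), giving 2.16506e+14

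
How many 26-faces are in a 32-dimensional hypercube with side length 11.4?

Number of 26-faces = C(32,26) · 2^(32-26) = 906192 · 64 = 57996288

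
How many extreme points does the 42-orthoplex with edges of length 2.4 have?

An n-cross-polytope has 2n vertices; here n = 42, giving 84.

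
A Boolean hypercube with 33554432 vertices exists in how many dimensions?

2^n = 33554432 ⇒ n = log_2(33554432) = 25.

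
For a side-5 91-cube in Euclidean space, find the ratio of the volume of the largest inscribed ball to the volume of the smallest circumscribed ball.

V_in / V_out = (r_in/r_out)^91 = (1/√91)^91 = 91^(-91/2) ≈ 7.30494e-90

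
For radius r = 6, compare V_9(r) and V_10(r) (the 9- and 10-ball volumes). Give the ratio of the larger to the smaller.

V_9(6) ≈ 3.32414e+07, V_10(6) ≈ 1.54199e+08. The 10-ball is larger by a factor of 4.639.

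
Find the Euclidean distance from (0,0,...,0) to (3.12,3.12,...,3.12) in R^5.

||(3.12,3.12,...,3.12)|| = √(5)·3.12 ≈ 6.97653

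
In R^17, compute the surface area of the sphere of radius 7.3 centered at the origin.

S_17(7.3) = 2·π^(17/2)·(7.3)^16 / Γ(17/2) ≈ 1.55875e+14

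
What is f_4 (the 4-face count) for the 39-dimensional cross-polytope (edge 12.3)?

Each 4-face is the convex hull of 5 vertices, one chosen as ±e_i from each of 5 distinct axes: 2^5·C(39,5) = 18424224.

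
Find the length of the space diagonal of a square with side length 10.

The space diagonal of an n-cube of side s is s√n. Here 10·√2 ≈ 14.1421.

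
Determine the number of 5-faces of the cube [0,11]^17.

f_5(17-cube) = (17 choose 5) · 2^12 = 25346048.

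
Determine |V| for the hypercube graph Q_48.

The 48-cube has 2^48 = 281474976710656 vertices.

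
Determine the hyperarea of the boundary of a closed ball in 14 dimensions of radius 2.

The surface area of an n-ball is 2π^(n/2) r^(n-1) / Γ(n/2). For n=14, r=2: 1024·π^7/45 ≈ 68728.5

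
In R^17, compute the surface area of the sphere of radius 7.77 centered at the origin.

The surface area of an n-ball is 2π^(n/2) r^(n-1) / Γ(n/2). For n=17, r=7.77: 4.23006e+14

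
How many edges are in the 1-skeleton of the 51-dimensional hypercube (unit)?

An n-cube has n·2^(n-1) edges. With n = 51: 51·1125899906842624 = 57420895248973824.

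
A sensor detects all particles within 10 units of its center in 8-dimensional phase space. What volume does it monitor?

The n-ball volume is π^(n/2)·r^n/Γ(n/2+1). With n=8, r=10: V = 12500000·π^4/3 ≈ 4.05871e+08.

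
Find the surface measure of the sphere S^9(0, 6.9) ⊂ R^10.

S = n·V_n(r)/r = 10·V_10(6.9)/6.9 (volume-to-surface relation), giving 9.04086e+08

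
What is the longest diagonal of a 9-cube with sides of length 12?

d = √(12² + 12² + ... + 12²) [9 terms] = √(9·12²) = 12√9 = 36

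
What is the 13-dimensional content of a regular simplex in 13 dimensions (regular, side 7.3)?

For a regular n-simplex with edge a, V = (a^n / n!)·√((n+1)/2^n). With a=7.3, n=13: V ≈ 1.10991.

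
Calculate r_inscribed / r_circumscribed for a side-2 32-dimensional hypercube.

r_in / r_out = (2/2) / (2√32/2) = 1/√32 ≈ 0.176777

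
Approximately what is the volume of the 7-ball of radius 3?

Volume = π^{7/2}·(3)^7/Γ(9/2) = 11664·π^3/35 ≈ 10333.1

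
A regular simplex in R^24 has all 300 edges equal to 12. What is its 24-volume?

For a regular n-simplex with edge a, V = (a^n / n!)·√((n+1)/2^n). With a=12, n=24: V ≈ 0.156406.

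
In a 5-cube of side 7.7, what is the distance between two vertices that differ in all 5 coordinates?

||(7.7,7.7,...,7.7)|| = √(5)·7.7 ≈ 17.2177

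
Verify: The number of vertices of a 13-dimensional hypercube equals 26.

False. The 13-cube has 2^13 = 8192 vertices.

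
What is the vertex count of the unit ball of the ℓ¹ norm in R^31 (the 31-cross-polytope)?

The vertices are ±e_1, ..., ±e_31, so there are 2·31 = 62.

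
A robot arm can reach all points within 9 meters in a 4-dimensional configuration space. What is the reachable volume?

V_4(9) = π^(4/2) · (9)^4 / Γ(4/2 + 1) = 6561·π^2/2 ≈ 32377.2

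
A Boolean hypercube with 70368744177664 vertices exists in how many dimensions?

2^n = 70368744177664 ⇒ n = log_2(70368744177664) = 46.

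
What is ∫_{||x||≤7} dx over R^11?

V = 18078415936·π^5/1485 ≈ 3.72549e+09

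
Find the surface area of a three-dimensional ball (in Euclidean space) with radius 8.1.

S = n·V_n(r)/r = 3·V_3(8.1)/8.1 (volume-to-surface relation), giving 4πr² = 4π·(8.1)² ≈ 824.48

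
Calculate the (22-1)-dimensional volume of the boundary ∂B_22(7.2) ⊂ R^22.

S_22(7.2) = 2·π^(22/2)·(7.2)^21 / Γ(22/2) ≈ 1.63643e+17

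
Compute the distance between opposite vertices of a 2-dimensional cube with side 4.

d = √(4² + 4² + ... + 4²) [2 terms] = √(2·4²) = 4√2 ≈ 5.65685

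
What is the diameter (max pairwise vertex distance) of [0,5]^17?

The space diagonal of an n-cube of side s is s√n. Here 5·√17 ≈ 20.6155.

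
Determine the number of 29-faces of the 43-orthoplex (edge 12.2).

Number of 29-faces = 2^(29+1) · C(43,29+1) = 1073741824 · 36576848168 = 39274091668079378432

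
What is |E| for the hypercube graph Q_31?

Each of the 2^31 = 2147483648 vertices has degree 31; total edges = 31·2^31/2 = 33285996544.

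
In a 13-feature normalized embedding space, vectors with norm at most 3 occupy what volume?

Volume = π^{13/2}·(3)^13/Γ(15/2) = 7558272·π^6/5005 ≈ 1.45184e+06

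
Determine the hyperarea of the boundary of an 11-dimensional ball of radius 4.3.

|∂B_11(4.3)| ≈ 4.47901e+07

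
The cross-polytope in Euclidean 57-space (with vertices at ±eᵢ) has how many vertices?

Number of vertices = 2n = 114.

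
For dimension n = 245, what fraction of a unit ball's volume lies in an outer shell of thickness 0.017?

1 - (1-0.017)^245 ≈ 0.985017 ≈ 98.50%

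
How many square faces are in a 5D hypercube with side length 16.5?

f_2(5-cube) = (5 choose 2) · 2^3 = 80.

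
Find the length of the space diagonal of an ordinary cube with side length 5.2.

Diagonal = √3 · 5.2 ≈ 9.00666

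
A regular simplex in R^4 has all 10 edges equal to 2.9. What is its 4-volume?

V = (2.9^4 / 4!) · √((4+1) / 2^4) ≈ 1.64743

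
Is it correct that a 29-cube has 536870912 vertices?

True. The 29-cube has 2^29 = 536870912 vertices.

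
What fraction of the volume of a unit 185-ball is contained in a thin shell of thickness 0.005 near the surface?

1 - (1-0.005)^185 ≈ 0.604388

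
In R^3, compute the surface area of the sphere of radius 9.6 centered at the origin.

S_3(9.6) = 2·π^(3/2)·(9.6)^2 / Γ(3/2) = 4πr² = 4π·(9.6)² ≈ 1158.12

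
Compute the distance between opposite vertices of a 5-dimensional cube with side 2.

Diagonal = √5 · 2 ≈ 4.47214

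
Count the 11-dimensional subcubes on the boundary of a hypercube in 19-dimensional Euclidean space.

f_11(19-cube) = (19 choose 11) · 2^8 = 19348992.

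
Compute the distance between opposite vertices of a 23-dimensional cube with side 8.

d = √(8² + 8² + ... + 8²) [23 terms] = √(23·8²) = 8√23 ≈ 38.3667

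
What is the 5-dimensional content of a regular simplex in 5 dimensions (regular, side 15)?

V = (15^5 / 5!) · √((5+1) / 2^5) ≈ 2740.16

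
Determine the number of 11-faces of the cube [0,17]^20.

Number of 11-faces = C(20,11) · 2^(20-11) = 167960 · 512 = 85995520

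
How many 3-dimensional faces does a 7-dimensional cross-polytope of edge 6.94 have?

An n-cross-polytope has 2^(k+1)·C(n,k+1) k-faces. Here 2^4·C(7,4) = 16·35 = 560.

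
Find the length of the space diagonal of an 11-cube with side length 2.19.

Diagonal = √11 · 2.19 ≈ 7.26341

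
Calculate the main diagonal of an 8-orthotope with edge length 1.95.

Diagonal = √8 · 1.95 ≈ 5.51543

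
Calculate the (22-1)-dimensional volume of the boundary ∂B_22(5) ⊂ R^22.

S = n·V_n(r)/r = 22·V_22(5)/5 (volume-to-surface relation), giving 19073486328125·π^11/72576 ≈ 7.73189e+13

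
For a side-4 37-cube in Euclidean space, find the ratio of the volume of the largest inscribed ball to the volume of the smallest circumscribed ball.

Volume scales as r^n, and r_in/r_out = 1/√37, giving (1/√37)^37 ≈ 9.73348e-30.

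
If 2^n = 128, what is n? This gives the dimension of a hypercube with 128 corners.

The n-cube has 2^n vertices, and 128 = 2^7, so n = 7.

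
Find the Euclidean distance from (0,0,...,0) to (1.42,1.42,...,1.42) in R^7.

||(1.42,1.42,...,1.42)|| = √(7)·1.42 ≈ 3.75697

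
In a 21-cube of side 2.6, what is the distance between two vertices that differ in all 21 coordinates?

d = √(2.6² + 2.6² + ... + 2.6²) [21 terms] = √(21·2.6²) = 2.6√21 ≈ 11.9147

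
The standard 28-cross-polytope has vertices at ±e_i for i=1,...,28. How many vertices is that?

The vertices are ±e_1, ..., ±e_28, so there are 2·28 = 56.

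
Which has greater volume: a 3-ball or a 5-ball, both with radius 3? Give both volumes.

V_3(3) ≈ 113.097. V_5(3) ≈ 1279.1. The 5-ball is larger.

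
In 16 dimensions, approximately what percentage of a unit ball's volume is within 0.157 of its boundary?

1 - (1-0.157)^16 ≈ 0.934951 ≈ 93.50%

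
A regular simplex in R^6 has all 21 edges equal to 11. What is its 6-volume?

Volume = 11^6 · √(7/2^6) / 6! ≈ 813.734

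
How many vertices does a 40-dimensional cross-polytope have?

The 40-dimensional cross-polytope has 2n = 2·40 = 80 vertices.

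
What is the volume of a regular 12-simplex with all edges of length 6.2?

For a regular n-simplex with edge a, V = (a^n / n!)·√((n+1)/2^n). With a=6.2, n=12: V ≈ 0.37945.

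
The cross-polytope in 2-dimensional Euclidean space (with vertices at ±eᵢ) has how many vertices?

The 2-dimensional cross-polytope has 2n = 2·2 = 4 vertices.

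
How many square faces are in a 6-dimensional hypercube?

Choose 2 of 6 axes to span the face (C(6,2) = 15 ways), then fix each of the remaining 4 coordinates at one of its two extreme values (2^4 = 16 ways): 15·16 = 240.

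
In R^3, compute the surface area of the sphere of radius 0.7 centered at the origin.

S = n·V_n(r)/r = 3·V_3(0.7)/0.7 (volume-to-surface relation), giving 4πr² = 4π·(0.7)² ≈ 6.15752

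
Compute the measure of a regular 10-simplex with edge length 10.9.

Volume = 10.9^10 · √(11/2^10) / 10! ≈ 676.158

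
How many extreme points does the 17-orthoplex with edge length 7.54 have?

The vertices are ±e_1, ..., ±e_17, so there are 2·17 = 34.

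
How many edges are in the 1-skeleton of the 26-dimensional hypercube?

Each of the 2^26 = 67108864 vertices has degree 26; total edges = 26·2^26/2 = 872415232.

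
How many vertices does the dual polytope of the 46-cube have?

The vertices are ±e_1, ..., ±e_46, so there are 2·46 = 92.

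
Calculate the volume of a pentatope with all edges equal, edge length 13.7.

For a regular n-simplex with edge a, V = (a^n / n!)·√((n+1)/2^n). With a=13.7, n=4: V ≈ 820.533.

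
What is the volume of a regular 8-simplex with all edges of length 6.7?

V_8 = √(9) · 6.7^8 / (8! · 2^(8/2)) ≈ 18.8834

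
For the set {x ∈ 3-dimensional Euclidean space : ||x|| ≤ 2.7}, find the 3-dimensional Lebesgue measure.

V_3(2.7) = π^(3/2) · (2.7)^3 / Γ(3/2 + 1) ≈ 82.448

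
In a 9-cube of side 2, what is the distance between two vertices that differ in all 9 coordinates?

||(2,2,...,2)|| = √(9)·2 = 6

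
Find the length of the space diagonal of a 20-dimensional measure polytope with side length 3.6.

||(3.6,3.6,...,3.6)|| = √(20)·3.6 ≈ 16.0997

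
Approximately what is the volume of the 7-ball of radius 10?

V_7(10) = π^(7/2) · (10)^7 / Γ(7/2 + 1) = 32000000·π^3/21 ≈ 4.72477e+07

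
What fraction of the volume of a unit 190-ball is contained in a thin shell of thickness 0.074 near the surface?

1 - (1-0.074)^190 ≈ 0.999999547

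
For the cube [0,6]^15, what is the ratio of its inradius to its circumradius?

Ratio = (s/2)/(s√15/2) = 15^(-1/2) ≈ 0.258199.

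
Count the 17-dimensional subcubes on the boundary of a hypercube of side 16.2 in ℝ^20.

Choose 17 of 20 axes to span the face (C(20,17) = 1140 ways), then fix each of the remaining 3 coordinates at one of its two extreme values (2^3 = 8 ways): 1140·8 = 9120.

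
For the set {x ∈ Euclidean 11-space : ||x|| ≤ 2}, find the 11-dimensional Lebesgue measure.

V_11(2) = π^(11/2) · (2)^11 / Γ(11/2 + 1) = 131072·π^5/10395 ≈ 3858.64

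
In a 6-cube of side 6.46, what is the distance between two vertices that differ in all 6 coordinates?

d = √(6.46² + 6.46² + ... + 6.46²) [6 terms] = √(6·6.46²) = 6.46√6 ≈ 15.8237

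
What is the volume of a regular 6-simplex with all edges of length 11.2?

V = (11.2^6 / 6!) · √((6+1) / 2^6) ≈ 906.64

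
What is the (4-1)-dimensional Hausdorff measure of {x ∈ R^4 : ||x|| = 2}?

S_4(2) = 2·π^(4/2)·(2)^3 / Γ(4/2) = 16·π^2 ≈ 157.914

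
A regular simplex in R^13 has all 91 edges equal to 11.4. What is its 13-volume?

Volume = 11.4^13 · √(14/2^13) / 13! ≈ 364.629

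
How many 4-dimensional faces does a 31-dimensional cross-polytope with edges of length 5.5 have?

Each 4-face is the convex hull of 5 vertices, one chosen as ±e_i from each of 5 distinct axes: 2^5·C(31,5) = 5437152.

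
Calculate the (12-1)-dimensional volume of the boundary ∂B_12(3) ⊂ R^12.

The surface area of an n-ball is 2π^(n/2) r^(n-1) / Γ(n/2). For n=12, r=3: 59049·π^6/20 ≈ 2.83845e+06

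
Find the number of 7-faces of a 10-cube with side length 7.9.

Number of 7-faces = C(10,7) · 2^(10-7) = 120 · 8 = 960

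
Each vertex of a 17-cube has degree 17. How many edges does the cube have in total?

The 17-cube has n·2^(n-1) = 17·2^16 = 17·65536 = 1114112 edges.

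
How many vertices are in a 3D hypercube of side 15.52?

f_0(3-cube) = (3 choose 0) · 2^3 = 8.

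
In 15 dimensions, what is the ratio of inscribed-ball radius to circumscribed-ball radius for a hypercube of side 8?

r_in / r_out = (8/2) / (8√15/2) = 1/√15 ≈ 0.258199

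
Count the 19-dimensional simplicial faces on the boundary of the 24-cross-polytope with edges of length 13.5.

f_19(24-orthoplex) = 2^20 · (24 choose 20) = 11142168576.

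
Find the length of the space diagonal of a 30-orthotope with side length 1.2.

The space diagonal of an n-cube of side s is s√n. Here 1.2·√30 ≈ 6.57267.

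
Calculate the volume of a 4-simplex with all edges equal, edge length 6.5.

Volume = 6.5^4 · √(5/2^4) / 4! ≈ 41.5783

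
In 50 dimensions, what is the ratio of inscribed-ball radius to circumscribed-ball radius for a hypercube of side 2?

r_in = 2/2 (half the side); r_out = 2√50/2 (half the diagonal). Ratio = 1/√50 ≈ 0.141421.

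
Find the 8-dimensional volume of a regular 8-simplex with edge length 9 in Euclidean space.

V_8 = √(9) · 9^8 / (8! · 2^(8/2)) ≈ 200.18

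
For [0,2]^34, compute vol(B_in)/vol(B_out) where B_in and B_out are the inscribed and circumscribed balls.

The radii are 2/2 and 2√34/2, so the volume ratio is (1/√34)^34 = 34^{-34/2} ≈ 9.22271e-27.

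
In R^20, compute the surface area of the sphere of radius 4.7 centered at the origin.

The surface area of an n-ball is 2π^(n/2) r^(n-1) / Γ(n/2). For n=20, r=4.7: 3.03826e+12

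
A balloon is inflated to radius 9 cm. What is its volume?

Volume = π^{3/2}·(9)^3/Γ(5/2) = 972·π ≈ 3053.63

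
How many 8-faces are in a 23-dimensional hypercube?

An n-cube has C(n,k)·2^(n-k) k-faces. Here C(23,8)·2^15 = 490314·32768 = 16066609152.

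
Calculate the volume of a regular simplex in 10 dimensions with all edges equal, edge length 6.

V_10 = √(11) · 6^10 / (10! · 2^(10/2)) ≈ 1.72701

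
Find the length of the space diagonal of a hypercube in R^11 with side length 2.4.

d = √(2.4² + 2.4² + ... + 2.4²) [11 terms] = √(11·2.4²) = 2.4√11 ≈ 7.9599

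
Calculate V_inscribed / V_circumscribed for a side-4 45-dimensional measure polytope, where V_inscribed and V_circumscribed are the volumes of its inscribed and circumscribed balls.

Volume scales as r^n, and r_in/r_out = 1/√45, giving (1/√45)^45 ≈ 6.34919e-38.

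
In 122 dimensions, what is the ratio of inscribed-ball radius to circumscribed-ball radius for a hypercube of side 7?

r_in = 7/2 (half the side); r_out = 7√122/2 (half the diagonal). Ratio = 1/√122 ≈ 0.0905357.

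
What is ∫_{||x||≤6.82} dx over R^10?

The n-ball volume is π^(n/2)·r^n/Γ(n/2+1). With n=10, r=6.82: V ≈ 5.55152e+08.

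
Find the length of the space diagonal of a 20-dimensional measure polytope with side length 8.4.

||(8.4,8.4,...,8.4)|| = √(20)·8.4 ≈ 37.5659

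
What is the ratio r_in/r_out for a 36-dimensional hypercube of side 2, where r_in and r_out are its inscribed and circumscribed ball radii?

r_in / r_out = (2/2) / (2√36/2) = 1/√36 ≈ 0.166667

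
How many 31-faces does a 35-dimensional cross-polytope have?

Each 31-face is the convex hull of 32 vertices, one chosen as ±e_i from each of 32 distinct axes: 2^32·C(35,32) = 28110560952320.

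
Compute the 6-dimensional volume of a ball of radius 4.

V_6(4) = π^(6/2) · (4)^6 / Γ(6/2 + 1) = 2048·π^3/3 ≈ 21167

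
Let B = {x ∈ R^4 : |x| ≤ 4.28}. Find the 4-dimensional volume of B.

V_4(4.28) = π^(4/2) · (4.28)^4 / Γ(4/2 + 1) ≈ 1655.94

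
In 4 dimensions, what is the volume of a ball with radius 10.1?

Volume = π^{4/2}·(10.1)^4/Γ(3) ≈ 51351.7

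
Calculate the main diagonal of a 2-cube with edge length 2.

d = √(2² + 2² + ... + 2²) [2 terms] = √(2·2²) = 2√2 ≈ 2.82843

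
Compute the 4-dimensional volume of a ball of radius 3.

V = 81·π^2/2 ≈ 399.719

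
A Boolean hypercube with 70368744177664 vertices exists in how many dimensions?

n = log_2(70368744177664) = 46.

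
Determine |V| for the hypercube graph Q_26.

Number of vertices = 2^26 = 67108864.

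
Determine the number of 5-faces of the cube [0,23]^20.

Choose 5 of 20 axes to span the face (C(20,5) = 15504 ways), then fix each of the remaining 15 coordinates at one of its two extreme values (2^15 = 32768 ways): 15504·32768 = 508035072.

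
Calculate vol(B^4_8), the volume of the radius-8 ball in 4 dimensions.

V = 2048·π^2 ≈ 20212.9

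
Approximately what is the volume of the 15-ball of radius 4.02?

V_15(4.02) = π^(15/2) · (4.02)^15 / Γ(15/2 + 1) ≈ 4.41388e+08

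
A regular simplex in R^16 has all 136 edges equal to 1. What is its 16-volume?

V_16 = √(17) · 1^16 / (16! · 2^(16/2)) ≈ 7.69777e-16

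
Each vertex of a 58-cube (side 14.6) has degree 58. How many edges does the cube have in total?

Each of the 2^58 = 288230376151711744 vertices has degree 58; total edges = 58·2^58/2 = 8358680908399640576.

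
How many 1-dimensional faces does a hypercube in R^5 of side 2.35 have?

An n-cube has C(n,k)·2^(n-k) k-faces. Here C(5,1)·2^4 = 5·16 = 80.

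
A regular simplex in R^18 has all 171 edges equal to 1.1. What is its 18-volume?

For a regular n-simplex with edge a, V = (a^n / n!)·√((n+1)/2^n). With a=1.1, n=18: V ≈ 7.39323e-18.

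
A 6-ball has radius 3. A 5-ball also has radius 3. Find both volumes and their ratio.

V_6(3) ≈ 3767.26. V_5(3) ≈ 1279.1. Ratio V_6/V_5 ≈ 2.945.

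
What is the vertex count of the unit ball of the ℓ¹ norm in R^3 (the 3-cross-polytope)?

An n-cross-polytope has 2n vertices; here n = 3, giving 6.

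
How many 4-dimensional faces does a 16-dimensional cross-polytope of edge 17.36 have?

An n-cross-polytope has 2^(k+1)·C(n,k+1) k-faces. Here 2^5·C(16,5) = 32·4368 = 139776.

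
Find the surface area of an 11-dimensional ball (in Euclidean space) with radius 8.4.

The surface area of an n-ball is 2π^(n/2) r^(n-1) / Γ(n/2). For n=11, r=8.4: 3.62485e+10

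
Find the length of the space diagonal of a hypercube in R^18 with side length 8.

The space diagonal of an n-cube of side s is s√n. Here 8·√18 ≈ 33.9411.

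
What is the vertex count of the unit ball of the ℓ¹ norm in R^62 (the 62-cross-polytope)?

The vertices are ±e_1, ..., ±e_62, so there are 2·62 = 124.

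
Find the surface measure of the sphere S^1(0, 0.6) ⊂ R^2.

The surface area of an n-ball is 2π^(n/2) r^(n-1) / Γ(n/2). For n=2, r=0.6: 2πr = 2π·0.6 ≈ 3.76991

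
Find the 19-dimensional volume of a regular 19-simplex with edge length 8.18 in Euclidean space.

For a regular n-simplex with edge a, V = (a^n / n!)·√((n+1)/2^n). With a=8.18, n=19: V ≈ 0.0111673.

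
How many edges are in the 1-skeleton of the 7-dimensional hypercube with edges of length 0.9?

The 7-cube has n·2^(n-1) = 7·2^6 = 7·64 = 448 edges.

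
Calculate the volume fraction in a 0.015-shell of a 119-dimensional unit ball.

Shell fraction = 1 - (1-0.015)^119 ≈ 0.834457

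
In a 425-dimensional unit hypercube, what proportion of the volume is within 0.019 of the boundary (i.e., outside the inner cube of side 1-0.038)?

Shell fraction = 1 - (1-0.038)^425 ≈ 0.9999999293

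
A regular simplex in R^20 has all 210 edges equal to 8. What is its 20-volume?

V_20 = √(21) · 8^20 / (20! · 2^(20/2)) ≈ 0.00212073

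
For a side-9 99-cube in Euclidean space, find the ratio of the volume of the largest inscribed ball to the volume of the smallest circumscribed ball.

Volume scales as r^n, and r_in/r_out = 1/√99, giving (1/√99)^99 ≈ 1.64459e-99.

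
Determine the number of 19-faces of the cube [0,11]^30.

An n-cube has C(n,k)·2^(n-k) k-faces. Here C(30,19)·2^11 = 54627300·2048 = 111876710400.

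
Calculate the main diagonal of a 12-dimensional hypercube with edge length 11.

The space diagonal of an n-cube of side s is s√n. Here 11·√12 ≈ 38.1051.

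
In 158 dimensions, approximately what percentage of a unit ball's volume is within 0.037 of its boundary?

1 - (1-0.037)^158 ≈ 0.997412 ≈ 99.74%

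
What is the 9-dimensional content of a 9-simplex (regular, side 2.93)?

For a regular n-simplex with edge a, V = (a^n / n!)·√((n+1)/2^n). With a=2.93, n=9: V ≈ 0.0061293.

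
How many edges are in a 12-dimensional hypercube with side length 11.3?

Choose 1 of 12 axes to span the face (C(12,1) = 12 ways), then fix each of the remaining 11 coordinates at one of its two extreme values (2^11 = 2048 ways): 12·2048 = 24576.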